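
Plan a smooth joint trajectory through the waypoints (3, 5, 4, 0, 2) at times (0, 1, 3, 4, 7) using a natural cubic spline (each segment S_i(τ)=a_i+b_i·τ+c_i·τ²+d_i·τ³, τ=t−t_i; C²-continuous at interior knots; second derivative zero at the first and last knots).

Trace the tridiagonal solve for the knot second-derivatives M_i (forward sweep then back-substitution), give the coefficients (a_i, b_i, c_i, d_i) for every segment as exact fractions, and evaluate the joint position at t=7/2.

  seg 0: a=3 b=3313/1500 c=0 d=-313/1500
  seg 1: a=5 b=1187/750 c=-313/500 d=-623/3000
  seg 2: a=4 b=-256/75 c=-234/125 d=482/375
  seg 3: a=0 b=-1238/375 c=248/125 d=-248/1125
S(7/2) = 993/500

Δ: Δ0=2, Δ1=-1/2, Δ2=-4, Δ3=2/3
row 1: diag=6, rhs=-15; c'=1/3, d'=-5/2
row 2: denom=6−2·1/3=16/3; d'=(-21−2·-5/2)/(16/3)=-3
row 3: denom=8−1·3/16=125/16; d'=(28−1·-3)/(125/16)=496/125
back: M3=496/125
back: M2=-3−3/16·496/125=-468/125
back: M1=-5/2−1/3·-468/125=-313/250
M: M0=0, M1=-313/250, M2=-468/125, M3=496/125, M4=0
seg 0: a=3, c=M0/2=0, d=(M1−M0)/(6·1)=-313/1500, b=Δ0−h0·(2M0+M1)/6=3313/1500
seg 1: a=5, c=M1/2=-313/500, d=(M2−M1)/(6·2)=-623/3000, b=Δ1−h1·(2M1+M2)/6=1187/750
seg 2: a=4, c=M2/2=-234/125, d=(M3−M2)/(6·1)=482/375, b=Δ2−h2·(2M2+M3)/6=-256/75
seg 3: a=0, c=M3/2=248/125, d=(M4−M3)/(6·3)=-248/1125, b=Δ3−h3·(2M3+M4)/6=-1238/375
t_q=7/2 → seg 2, τ=1/2; S=4+-256/75·τ+-234/125·τ²+482/375·τ³=993/500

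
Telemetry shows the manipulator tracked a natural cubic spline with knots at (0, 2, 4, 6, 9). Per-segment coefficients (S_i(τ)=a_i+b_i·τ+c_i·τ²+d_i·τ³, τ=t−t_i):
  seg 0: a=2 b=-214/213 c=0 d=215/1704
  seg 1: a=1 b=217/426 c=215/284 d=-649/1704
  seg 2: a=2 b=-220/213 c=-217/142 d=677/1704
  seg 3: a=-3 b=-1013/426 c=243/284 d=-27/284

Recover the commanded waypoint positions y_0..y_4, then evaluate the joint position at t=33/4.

y_0 = S_0(0) = a_0 = 2
y_1 = S_1(0) = a_1 = 1
y_2 = S_2(0) = a_2 = 2
y_3 = S_3(0) = a_3 = -3
y_4 = S_3(3) = -5
t_q=33/4 is in segment 3 (τ=9/4); S_3(τ)=-92727/18176

y_0=2 y_1=1 y_2=2 y_3=-3 y_4=-5
S(33/4) = -92727/18176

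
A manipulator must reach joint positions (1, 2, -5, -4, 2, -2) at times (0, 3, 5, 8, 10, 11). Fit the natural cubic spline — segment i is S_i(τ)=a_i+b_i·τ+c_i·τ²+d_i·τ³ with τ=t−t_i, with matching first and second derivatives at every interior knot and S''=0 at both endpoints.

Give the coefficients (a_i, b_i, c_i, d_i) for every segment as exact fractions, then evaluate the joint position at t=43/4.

Δ: Δ0=1/3, Δ1=-7/2, Δ2=1/3, Δ3=3, Δ4=-4
row 1: diag=10, rhs=-23; c'=1/5, d'=-23/10
row 2: denom=10−2·1/5=48/5; d'=(23−2·-23/10)/(48/5)=23/8
row 3: denom=10−3·5/16=145/16; d'=(16−3·23/8)/(145/16)=118/145
row 4: denom=6−2·32/145=806/145; d'=(-42−2·118/145)/(806/145)=-3163/403
back: M4=-3163/403
back: M3=118/145−32/145·-3163/403=1026/403
back: M2=23/8−5/16·1026/403=838/403
back: M1=-23/10−1/5·838/403=-2189/806
M: M0=0, M1=-2189/806, M2=838/403, M3=1026/403, M4=-3163/403, M5=0
seg 0: a=1, c=M0/2=0, d=(M1−M0)/(6·3)=-2189/14508, b=Δ0−h0·(2M0+M1)/6=8179/4836
seg 1: a=2, c=M1/2=-2189/1612, d=(M2−M1)/(6·2)=3865/9672, b=Δ1−h1·(2M1+M2)/6=-5761/2418
seg 2: a=-5, c=M2/2=419/403, d=(M3−M2)/(6·3)=94/3627, b=Δ2−h2·(2M2+M3)/6=-3650/1209
seg 3: a=-4, c=M3/2=513/403, d=(M4−M3)/(6·2)=-4189/4836, b=Δ3−h3·(2M3+M4)/6=4738/1209
seg 4: a=2, c=M4/2=-3163/806, d=(M5−M4)/(6·1)=3163/2418, b=Δ4−h4·(2M4+M5)/6=-1673/1209
t_q=43/4 → seg 4, τ=3/4; S=2+-1673/1209·τ+-3163/806·τ²+3163/2418·τ³=-35769/51584

  seg 0: a=1 b=8179/4836 c=0 d=-2189/14508
  seg 1: a=2 b=-5761/2418 c=-2189/1612 d=3865/9672
  seg 2: a=-5 b=-3650/1209 c=419/403 d=94/3627
  seg 3: a=-4 b=4738/1209 c=513/403 d=-4189/4836
  seg 4: a=2 b=-1673/1209 c=-3163/806 d=3163/2418
S(43/4) = -35769/51584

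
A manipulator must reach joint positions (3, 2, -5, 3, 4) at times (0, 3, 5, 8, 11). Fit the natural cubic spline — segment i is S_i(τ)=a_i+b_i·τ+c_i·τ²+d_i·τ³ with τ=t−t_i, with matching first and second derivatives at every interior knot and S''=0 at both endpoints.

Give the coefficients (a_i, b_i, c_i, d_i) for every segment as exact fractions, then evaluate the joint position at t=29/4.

Δ: Δ0=-1/3, Δ1=-7/2, Δ2=8/3, Δ3=1/3
row 1: diag=10, rhs=-19; c'=1/5, d'=-19/10
row 2: denom=10−2·1/5=48/5; d'=(37−2·-19/10)/(48/5)=17/4
row 3: denom=12−3·5/16=177/16; d'=(-14−3·17/4)/(177/16)=-428/177
back: M3=-428/177
back: M2=17/4−5/16·-428/177=886/177
back: M1=-19/10−1/5·886/177=-1027/354
M: M0=0, M1=-1027/354, M2=886/177, M3=-428/177, M4=0
seg 0: a=3, c=M0/2=0, d=(M1−M0)/(6·3)=-1027/6372, b=Δ0−h0·(2M0+M1)/6=791/708
seg 1: a=2, c=M1/2=-1027/708, d=(M2−M1)/(6·2)=311/472, b=Δ1−h1·(2M1+M2)/6=-1145/354
seg 2: a=-5, c=M2/2=443/177, d=(M3−M2)/(6·3)=-73/177, b=Δ2−h2·(2M2+M3)/6=-200/177
seg 3: a=3, c=M3/2=-214/177, d=(M4−M3)/(6·3)=214/1593, b=Δ3−h3·(2M3+M4)/6=487/177
t_q=29/4 → seg 2, τ=9/4; S=-5+-200/177·τ+443/177·τ²+-73/177·τ³=1625/3776

  seg 0: a=3 b=791/708 c=0 d=-1027/6372
  seg 1: a=2 b=-1145/354 c=-1027/708 d=311/472
  seg 2: a=-5 b=-200/177 c=443/177 d=-73/177
  seg 3: a=3 b=487/177 c=-214/177 d=214/1593
S(29/4) = 1625/3776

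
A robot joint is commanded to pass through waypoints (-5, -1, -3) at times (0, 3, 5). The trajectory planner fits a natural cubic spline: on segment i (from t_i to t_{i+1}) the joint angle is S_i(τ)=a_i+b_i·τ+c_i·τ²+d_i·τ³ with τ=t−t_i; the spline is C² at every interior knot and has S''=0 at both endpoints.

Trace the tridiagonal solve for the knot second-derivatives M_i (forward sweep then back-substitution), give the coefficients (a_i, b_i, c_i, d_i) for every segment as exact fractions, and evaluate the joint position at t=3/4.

Δ: Δ0=4/3, Δ1=-1
row 1: diag=10, rhs=-14; c'=1/5, d'=-7/5
back: M1=-7/5
M: M0=0, M1=-7/5, M2=0
seg 0: a=-5, c=M0/2=0, d=(M1−M0)/(6·3)=-7/90, b=Δ0−h0·(2M0+M1)/6=61/30
seg 1: a=-1, c=M1/2=-7/10, d=(M2−M1)/(6·2)=7/60, b=Δ1−h1·(2M1+M2)/6=-1/15
t_q=3/4 → seg 0, τ=3/4; S=-5+61/30·τ+0·τ²+-7/90·τ³=-449/128

  seg 0: a=-5 b=61/30 c=0 d=-7/90
  seg 1: a=-1 b=-1/15 c=-7/10 d=7/60
S(3/4) = -449/128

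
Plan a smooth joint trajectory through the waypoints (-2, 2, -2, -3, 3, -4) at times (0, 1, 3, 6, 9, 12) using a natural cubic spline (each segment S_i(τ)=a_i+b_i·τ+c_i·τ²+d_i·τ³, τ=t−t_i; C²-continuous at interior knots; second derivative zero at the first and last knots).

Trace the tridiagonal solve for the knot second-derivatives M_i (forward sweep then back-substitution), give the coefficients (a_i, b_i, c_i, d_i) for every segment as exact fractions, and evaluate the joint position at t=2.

  seg 0: a=-2 b=1471/288 c=0 d=-319/288
  seg 1: a=2 b=257/144 c=-319/96 d=103/144
  seg 2: a=-2 b=-421/144 c=31/32 d=-91/2592
  seg 3: a=-3 b=559/288 c=47/72 d=-547/2592
  seg 4: a=3 b=23/144 c=-359/288 d=359/2592
S(2) = 113/96

Δ: Δ0=4, Δ1=-2, Δ2=-1/3, Δ3=2, Δ4=-7/3
row 1: diag=6, rhs=-36; c'=1/3, d'=-6
row 2: denom=10−2·1/3=28/3; d'=(10−2·-6)/(28/3)=33/14
row 3: denom=12−3·9/28=309/28; d'=(14−3·33/14)/(309/28)=194/309
row 4: denom=12−3·28/103=1152/103; d'=(-26−3·194/309)/(1152/103)=-359/144
back: M4=-359/144
back: M3=194/309−28/103·-359/144=47/36
back: M2=33/14−9/28·47/36=31/16
back: M1=-6−1/3·31/16=-319/48
M: M0=0, M1=-319/48, M2=31/16, M3=47/36, M4=-359/144, M5=0
seg 0: a=-2, c=M0/2=0, d=(M1−M0)/(6·1)=-319/288, b=Δ0−h0·(2M0+M1)/6=1471/288
seg 1: a=2, c=M1/2=-319/96, d=(M2−M1)/(6·2)=103/144, b=Δ1−h1·(2M1+M2)/6=257/144
seg 2: a=-2, c=M2/2=31/32, d=(M3−M2)/(6·3)=-91/2592, b=Δ2−h2·(2M2+M3)/6=-421/144
seg 3: a=-3, c=M3/2=47/72, d=(M4−M3)/(6·3)=-547/2592, b=Δ3−h3·(2M3+M4)/6=559/288
seg 4: a=3, c=M4/2=-359/288, d=(M5−M4)/(6·3)=359/2592, b=Δ4−h4·(2M4+M5)/6=23/144
t_q=2 → seg 1, τ=1; S=2+257/144·τ+-319/96·τ²+103/144·τ³=113/96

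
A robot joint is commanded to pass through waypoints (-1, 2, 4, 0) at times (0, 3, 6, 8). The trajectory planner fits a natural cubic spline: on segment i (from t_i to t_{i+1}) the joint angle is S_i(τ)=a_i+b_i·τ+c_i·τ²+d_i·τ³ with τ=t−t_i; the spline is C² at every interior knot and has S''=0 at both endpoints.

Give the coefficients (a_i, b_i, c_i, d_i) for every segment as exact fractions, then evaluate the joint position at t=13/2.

Δ: Δ0=1, Δ1=2/3, Δ2=-2
row 1: diag=12, rhs=-2; c'=1/4, d'=-1/6
row 2: denom=10−3·1/4=37/4; d'=(-16−3·-1/6)/(37/4)=-62/37
back: M2=-62/37
back: M1=-1/6−1/4·-62/37=28/111
M: M0=0, M1=28/111, M2=-62/37, M3=0
seg 0: a=-1, c=M0/2=0, d=(M1−M0)/(6·3)=14/999, b=Δ0−h0·(2M0+M1)/6=97/111
seg 1: a=2, c=M1/2=14/111, d=(M2−M1)/(6·3)=-107/999, b=Δ1−h1·(2M1+M2)/6=139/111
seg 2: a=4, c=M2/2=-31/37, d=(M3−M2)/(6·2)=31/222, b=Δ2−h2·(2M2+M3)/6=-98/111
t_q=13/2 → seg 2, τ=1/2; S=4+-98/111·τ+-31/37·τ²+31/222·τ³=1993/592

  seg 0: a=-1 b=97/111 c=0 d=14/999
  seg 1: a=2 b=139/111 c=14/111 d=-107/999
  seg 2: a=4 b=-98/111 c=-31/37 d=31/222
S(13/2) = 1993/592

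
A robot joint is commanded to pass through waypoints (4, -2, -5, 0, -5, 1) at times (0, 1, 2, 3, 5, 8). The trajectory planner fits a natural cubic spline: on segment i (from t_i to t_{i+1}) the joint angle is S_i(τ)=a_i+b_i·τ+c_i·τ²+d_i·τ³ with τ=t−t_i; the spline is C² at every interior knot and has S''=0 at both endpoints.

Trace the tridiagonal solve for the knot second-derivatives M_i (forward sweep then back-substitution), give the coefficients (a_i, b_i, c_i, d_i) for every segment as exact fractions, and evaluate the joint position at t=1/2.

Δ: Δ0=-6, Δ1=-3, Δ2=5, Δ3=-5/2, Δ4=2
row 1: diag=4, rhs=18; c'=1/4, d'=9/2
row 2: denom=4−1·1/4=15/4; d'=(48−1·9/2)/(15/4)=58/5
row 3: denom=6−1·4/15=86/15; d'=(-45−1·58/5)/(86/15)=-849/86
row 4: denom=10−2·15/43=400/43; d'=(27−2·-849/86)/(400/43)=201/40
back: M4=201/40
back: M3=-849/86−15/43·201/40=-93/8
back: M2=58/5−4/15·-93/8=147/10
back: M1=9/2−1/4·147/10=33/40
M: M0=0, M1=33/40, M2=147/10, M3=-93/8, M4=201/40, M5=0
seg 0: a=4, c=M0/2=0, d=(M1−M0)/(6·1)=11/80, b=Δ0−h0·(2M0+M1)/6=-491/80
seg 1: a=-2, c=M1/2=33/80, d=(M2−M1)/(6·1)=37/16, b=Δ1−h1·(2M1+M2)/6=-229/40
seg 2: a=-5, c=M2/2=147/20, d=(M3−M2)/(6·1)=-351/80, b=Δ2−h2·(2M2+M3)/6=163/80
seg 3: a=0, c=M3/2=-93/16, d=(M4−M3)/(6·2)=111/80, b=Δ3−h3·(2M3+M4)/6=143/40
seg 4: a=-5, c=M4/2=201/80, d=(M5−M4)/(6·3)=-67/240, b=Δ4−h4·(2M4+M5)/6=-121/40
t_q=1/2 → seg 0, τ=1/2; S=4+-491/80·τ+0·τ²+11/80·τ³=607/640

  seg 0: a=4 b=-491/80 c=0 d=11/80
  seg 1: a=-2 b=-229/40 c=33/80 d=37/16
  seg 2: a=-5 b=163/80 c=147/20 d=-351/80
  seg 3: a=0 b=143/40 c=-93/16 d=111/80
  seg 4: a=-5 b=-121/40 c=201/80 d=-67/240
S(1/2) = 607/640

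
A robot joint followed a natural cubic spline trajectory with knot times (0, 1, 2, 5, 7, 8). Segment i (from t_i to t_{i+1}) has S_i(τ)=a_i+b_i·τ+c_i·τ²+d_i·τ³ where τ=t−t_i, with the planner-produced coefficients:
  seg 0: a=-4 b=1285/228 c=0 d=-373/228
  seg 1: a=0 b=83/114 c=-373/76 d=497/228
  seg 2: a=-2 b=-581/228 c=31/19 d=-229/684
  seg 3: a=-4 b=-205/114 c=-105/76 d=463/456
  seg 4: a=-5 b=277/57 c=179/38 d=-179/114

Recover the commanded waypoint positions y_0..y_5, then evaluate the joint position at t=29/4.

y_0 = S_0(0) = a_0 = -4
y_1 = S_1(0) = a_1 = 0
y_2 = S_2(0) = a_2 = -2
y_3 = S_3(0) = a_3 = -4
y_4 = S_4(0) = a_4 = -5
y_5 = S_4(1) = 3
t_q=29/4 is in segment 4 (τ=1/4); S_4(τ)=-8549/2432

y_0=-4 y_1=0 y_2=-2 y_3=-4 y_4=-5 y_5=3
S(29/4) = -8549/2432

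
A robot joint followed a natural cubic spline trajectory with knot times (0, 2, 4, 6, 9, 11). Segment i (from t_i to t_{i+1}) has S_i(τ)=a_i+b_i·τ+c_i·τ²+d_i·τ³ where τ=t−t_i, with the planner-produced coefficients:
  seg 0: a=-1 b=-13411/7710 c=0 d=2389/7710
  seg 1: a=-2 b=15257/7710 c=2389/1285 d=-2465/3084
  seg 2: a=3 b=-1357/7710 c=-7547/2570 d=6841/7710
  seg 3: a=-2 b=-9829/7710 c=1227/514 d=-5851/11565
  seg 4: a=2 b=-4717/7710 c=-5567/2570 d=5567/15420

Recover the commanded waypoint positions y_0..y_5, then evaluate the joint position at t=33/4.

y_0=-1 y_1=-2 y_2=3 y_3=-2 y_4=2 y_5=-5
S(33/4) = 119563/82240

y_0 = S_0(0) = a_0 = -1
y_1 = S_1(0) = a_1 = -2
y_2 = S_2(0) = a_2 = 3
y_3 = S_3(0) = a_3 = -2
y_4 = S_4(0) = a_4 = 2
y_5 = S_4(2) = -5
t_q=33/4 is in segment 3 (τ=9/4); S_3(τ)=119563/82240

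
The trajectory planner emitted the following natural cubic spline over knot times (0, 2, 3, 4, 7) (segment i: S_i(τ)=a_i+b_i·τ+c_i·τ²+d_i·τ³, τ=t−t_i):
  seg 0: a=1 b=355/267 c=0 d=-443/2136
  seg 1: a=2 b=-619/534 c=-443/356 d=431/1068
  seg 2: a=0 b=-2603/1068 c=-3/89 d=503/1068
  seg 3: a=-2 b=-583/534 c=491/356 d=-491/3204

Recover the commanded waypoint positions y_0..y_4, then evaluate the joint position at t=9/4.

y_0 = S_0(0) = a_0 = 1
y_1 = S_1(0) = a_1 = 2
y_2 = S_2(0) = a_2 = 0
y_3 = S_3(0) = a_3 = -2
y_4 = S_3(3) = 3
t_q=9/4 is in segment 1 (τ=1/4); S_1(τ)=37337/22784

y_0=1 y_1=2 y_2=0 y_3=-2 y_4=3
S(9/4) = 37337/22784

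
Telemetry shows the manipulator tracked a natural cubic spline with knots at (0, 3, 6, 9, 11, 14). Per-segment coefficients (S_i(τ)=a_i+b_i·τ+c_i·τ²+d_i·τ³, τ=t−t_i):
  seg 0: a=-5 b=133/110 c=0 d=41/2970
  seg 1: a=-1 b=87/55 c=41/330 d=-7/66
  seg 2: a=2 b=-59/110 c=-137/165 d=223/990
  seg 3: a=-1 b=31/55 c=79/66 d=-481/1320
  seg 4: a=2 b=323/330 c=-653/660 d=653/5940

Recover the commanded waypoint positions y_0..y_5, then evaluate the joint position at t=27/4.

y_0 = S_0(0) = a_0 = -5
y_1 = S_1(0) = a_1 = -1
y_2 = S_2(0) = a_2 = 2
y_3 = S_3(0) = a_3 = -1
y_4 = S_4(0) = a_4 = 2
y_5 = S_4(3) = -1
t_q=27/4 is in segment 2 (τ=3/4); S_2(τ)=8629/7040

y_0=-5 y_1=-1 y_2=2 y_3=-1 y_4=2 y_5=-1
S(27/4) = 8629/7040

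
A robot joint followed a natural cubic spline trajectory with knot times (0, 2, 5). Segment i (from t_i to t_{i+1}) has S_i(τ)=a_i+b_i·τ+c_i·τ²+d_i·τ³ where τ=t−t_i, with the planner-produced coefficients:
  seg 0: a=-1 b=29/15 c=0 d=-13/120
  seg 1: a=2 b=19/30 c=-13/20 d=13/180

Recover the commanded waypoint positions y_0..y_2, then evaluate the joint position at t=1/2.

y_0 = S_0(0) = a_0 = -1
y_1 = S_1(0) = a_1 = 2
y_2 = S_1(3) = 0
t_q=1/2 is in segment 0 (τ=1/2); S_0(τ)=-3/64

y_0=-1 y_1=2 y_2=0
S(1/2) = -3/64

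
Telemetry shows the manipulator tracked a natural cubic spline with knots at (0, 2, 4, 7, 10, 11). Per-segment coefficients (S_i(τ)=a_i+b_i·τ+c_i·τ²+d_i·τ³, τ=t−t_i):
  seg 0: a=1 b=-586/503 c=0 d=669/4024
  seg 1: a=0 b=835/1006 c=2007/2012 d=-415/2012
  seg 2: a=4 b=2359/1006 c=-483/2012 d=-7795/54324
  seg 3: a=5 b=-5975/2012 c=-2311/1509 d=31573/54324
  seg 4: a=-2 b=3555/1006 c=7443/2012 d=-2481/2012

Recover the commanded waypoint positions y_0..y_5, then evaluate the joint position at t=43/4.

y_0 = S_0(0) = a_0 = 1
y_1 = S_1(0) = a_1 = 0
y_2 = S_2(0) = a_2 = 4
y_3 = S_3(0) = a_3 = 5
y_4 = S_4(0) = a_4 = -2
y_5 = S_4(1) = 4
t_q=43/4 is in segment 4 (τ=3/4); S_4(τ)=284705/128768

y_0=1 y_1=0 y_2=4 y_3=5 y_4=-2 y_5=4
S(43/4) = 284705/128768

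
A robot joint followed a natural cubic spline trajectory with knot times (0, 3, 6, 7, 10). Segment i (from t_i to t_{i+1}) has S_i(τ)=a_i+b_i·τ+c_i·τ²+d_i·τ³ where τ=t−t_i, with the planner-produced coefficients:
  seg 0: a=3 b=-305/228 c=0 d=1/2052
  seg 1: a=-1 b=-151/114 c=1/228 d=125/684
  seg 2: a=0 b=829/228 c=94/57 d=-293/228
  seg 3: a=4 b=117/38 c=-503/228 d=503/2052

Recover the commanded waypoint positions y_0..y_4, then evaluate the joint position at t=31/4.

y_0=3 y_1=-1 y_2=0 y_3=4 y_4=0
S(31/4) = 25155/4864

y_0 = S_0(0) = a_0 = 3
y_1 = S_1(0) = a_1 = -1
y_2 = S_2(0) = a_2 = 0
y_3 = S_3(0) = a_3 = 4
y_4 = S_3(3) = 0
t_q=31/4 is in segment 3 (τ=3/4); S_3(τ)=25155/4864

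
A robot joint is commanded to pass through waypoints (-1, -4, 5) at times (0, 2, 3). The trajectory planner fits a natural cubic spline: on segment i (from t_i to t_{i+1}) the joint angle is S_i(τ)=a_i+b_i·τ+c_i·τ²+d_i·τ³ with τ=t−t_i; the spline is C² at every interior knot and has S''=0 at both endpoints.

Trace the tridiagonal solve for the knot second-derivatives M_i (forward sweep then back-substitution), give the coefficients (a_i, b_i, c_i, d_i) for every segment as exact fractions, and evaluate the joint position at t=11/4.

  seg 0: a=-1 b=-5 c=0 d=7/8
  seg 1: a=-4 b=11/2 c=21/4 d=-7/4
S(11/4) = 599/256

Δ: Δ0=-3/2, Δ1=9
row 1: diag=6, rhs=63; c'=1/6, d'=21/2
back: M1=21/2
M: M0=0, M1=21/2, M2=0
seg 0: a=-1, c=M0/2=0, d=(M1−M0)/(6·2)=7/8, b=Δ0−h0·(2M0+M1)/6=-5
seg 1: a=-4, c=M1/2=21/4, d=(M2−M1)/(6·1)=-7/4, b=Δ1−h1·(2M1+M2)/6=11/2
t_q=11/4 → seg 1, τ=3/4; S=-4+11/2·τ+21/4·τ²+-7/4·τ³=599/256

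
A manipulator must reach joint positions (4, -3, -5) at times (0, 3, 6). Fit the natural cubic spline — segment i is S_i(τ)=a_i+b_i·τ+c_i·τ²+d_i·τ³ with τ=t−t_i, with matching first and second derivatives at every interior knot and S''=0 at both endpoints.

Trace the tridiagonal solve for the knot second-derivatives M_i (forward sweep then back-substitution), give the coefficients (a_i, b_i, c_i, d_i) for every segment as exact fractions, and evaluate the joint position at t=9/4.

Δ: Δ0=-7/3, Δ1=-2/3
row 1: diag=12, rhs=10; c'=1/4, d'=5/6
back: M1=5/6
M: M0=0, M1=5/6, M2=0
seg 0: a=4, c=M0/2=0, d=(M1−M0)/(6·3)=5/108, b=Δ0−h0·(2M0+M1)/6=-11/4
seg 1: a=-3, c=M1/2=5/12, d=(M2−M1)/(6·3)=-5/108, b=Δ1−h1·(2M1+M2)/6=-3/2
t_q=9/4 → seg 0, τ=9/4; S=4+-11/4·τ+0·τ²+5/108·τ³=-425/256

  seg 0: a=4 b=-11/4 c=0 d=5/108
  seg 1: a=-3 b=-3/2 c=5/12 d=-5/108
S(9/4) = -425/256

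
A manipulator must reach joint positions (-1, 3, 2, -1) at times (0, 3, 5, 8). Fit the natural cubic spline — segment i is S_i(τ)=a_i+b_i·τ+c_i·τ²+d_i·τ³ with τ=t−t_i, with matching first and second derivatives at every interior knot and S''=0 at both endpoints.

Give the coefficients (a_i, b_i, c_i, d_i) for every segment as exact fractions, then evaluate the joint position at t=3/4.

  seg 0: a=-1 b=15/8 c=0 d=-13/216
  seg 1: a=3 b=1/4 c=-13/24 d=1/12
  seg 2: a=2 b=-11/12 c=-1/24 d=1/216
S(3/4) = 195/512

Δ: Δ0=4/3, Δ1=-1/2, Δ2=-1
row 1: diag=10, rhs=-11; c'=1/5, d'=-11/10
row 2: denom=10−2·1/5=48/5; d'=(-3−2·-11/10)/(48/5)=-1/12
back: M2=-1/12
back: M1=-11/10−1/5·-1/12=-13/12
M: M0=0, M1=-13/12, M2=-1/12, M3=0
seg 0: a=-1, c=M0/2=0, d=(M1−M0)/(6·3)=-13/216, b=Δ0−h0·(2M0+M1)/6=15/8
seg 1: a=3, c=M1/2=-13/24, d=(M2−M1)/(6·2)=1/12, b=Δ1−h1·(2M1+M2)/6=1/4
seg 2: a=2, c=M2/2=-1/24, d=(M3−M2)/(6·3)=1/216, b=Δ2−h2·(2M2+M3)/6=-11/12
t_q=3/4 → seg 0, τ=3/4; S=-1+15/8·τ+0·τ²+-13/216·τ³=195/512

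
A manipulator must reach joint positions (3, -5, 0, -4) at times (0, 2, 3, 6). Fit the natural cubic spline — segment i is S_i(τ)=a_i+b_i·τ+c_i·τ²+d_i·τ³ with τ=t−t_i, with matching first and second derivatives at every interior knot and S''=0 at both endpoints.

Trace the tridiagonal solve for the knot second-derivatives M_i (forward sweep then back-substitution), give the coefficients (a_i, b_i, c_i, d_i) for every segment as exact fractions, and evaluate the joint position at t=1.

Δ: Δ0=-4, Δ1=5, Δ2=-4/3
row 1: diag=6, rhs=54; c'=1/6, d'=9
row 2: denom=8−1·1/6=47/6; d'=(-38−1·9)/(47/6)=-6
back: M2=-6
back: M1=9−1/6·-6=10
M: M0=0, M1=10, M2=-6, M3=0
seg 0: a=3, c=M0/2=0, d=(M1−M0)/(6·2)=5/6, b=Δ0−h0·(2M0+M1)/6=-22/3
seg 1: a=-5, c=M1/2=5, d=(M2−M1)/(6·1)=-8/3, b=Δ1−h1·(2M1+M2)/6=8/3
seg 2: a=0, c=M2/2=-3, d=(M3−M2)/(6·3)=1/3, b=Δ2−h2·(2M2+M3)/6=14/3
t_q=1 → seg 0, τ=1; S=3+-22/3·τ+0·τ²+5/6·τ³=-7/2

  seg 0: a=3 b=-22/3 c=0 d=5/6
  seg 1: a=-5 b=8/3 c=5 d=-8/3
  seg 2: a=0 b=14/3 c=-3 d=1/3
S(1) = -7/2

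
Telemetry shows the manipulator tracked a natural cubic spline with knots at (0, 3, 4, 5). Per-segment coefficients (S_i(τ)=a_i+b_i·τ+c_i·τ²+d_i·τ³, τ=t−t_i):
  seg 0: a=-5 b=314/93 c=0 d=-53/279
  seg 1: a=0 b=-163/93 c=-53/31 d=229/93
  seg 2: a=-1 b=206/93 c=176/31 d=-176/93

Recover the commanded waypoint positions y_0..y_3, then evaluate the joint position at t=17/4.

y_0=-5 y_1=0 y_2=-1 y_3=5
S(17/4) = -15/124

y_0 = S_0(0) = a_0 = -5
y_1 = S_1(0) = a_1 = 0
y_2 = S_2(0) = a_2 = -1
y_3 = S_2(1) = 5
t_q=17/4 is in segment 2 (τ=1/4); S_2(τ)=-15/124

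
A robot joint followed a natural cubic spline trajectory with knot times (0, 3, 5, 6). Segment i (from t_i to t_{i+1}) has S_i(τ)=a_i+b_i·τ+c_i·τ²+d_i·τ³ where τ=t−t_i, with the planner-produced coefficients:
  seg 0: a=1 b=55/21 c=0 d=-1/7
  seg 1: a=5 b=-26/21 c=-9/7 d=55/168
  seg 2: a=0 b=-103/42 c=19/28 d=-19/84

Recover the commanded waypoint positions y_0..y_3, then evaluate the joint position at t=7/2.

y_0=1 y_1=5 y_2=0 y_3=-2
S(7/2) = 1837/448

y_0 = S_0(0) = a_0 = 1
y_1 = S_1(0) = a_1 = 5
y_2 = S_2(0) = a_2 = 0
y_3 = S_2(1) = -2
t_q=7/2 is in segment 1 (τ=1/2); S_1(τ)=1837/448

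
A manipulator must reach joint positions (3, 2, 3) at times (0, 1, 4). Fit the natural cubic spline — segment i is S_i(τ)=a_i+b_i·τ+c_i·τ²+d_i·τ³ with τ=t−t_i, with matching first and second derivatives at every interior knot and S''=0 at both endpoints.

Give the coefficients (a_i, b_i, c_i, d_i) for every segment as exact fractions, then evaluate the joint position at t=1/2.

Δ: Δ0=-1, Δ1=1/3
row 1: diag=8, rhs=8; c'=3/8, d'=1
back: M1=1
M: M0=0, M1=1, M2=0
seg 0: a=3, c=M0/2=0, d=(M1−M0)/(6·1)=1/6, b=Δ0−h0·(2M0+M1)/6=-7/6
seg 1: a=2, c=M1/2=1/2, d=(M2−M1)/(6·3)=-1/18, b=Δ1−h1·(2M1+M2)/6=-2/3
t_q=1/2 → seg 0, τ=1/2; S=3+-7/6·τ+0·τ²+1/6·τ³=39/16

  seg 0: a=3 b=-7/6 c=0 d=1/6
  seg 1: a=2 b=-2/3 c=1/2 d=-1/18
S(1/2) = 39/16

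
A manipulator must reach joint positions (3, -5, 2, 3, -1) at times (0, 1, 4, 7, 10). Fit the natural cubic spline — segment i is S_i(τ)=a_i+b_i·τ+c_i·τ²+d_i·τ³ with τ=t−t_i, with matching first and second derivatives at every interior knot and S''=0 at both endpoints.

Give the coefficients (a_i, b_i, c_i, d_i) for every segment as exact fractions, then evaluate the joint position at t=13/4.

Δ: Δ0=-8, Δ1=7/3, Δ2=1/3, Δ3=-4/3
row 1: diag=8, rhs=62; c'=3/8, d'=31/4
row 2: denom=12−3·3/8=87/8; d'=(-12−3·31/4)/(87/8)=-94/29
row 3: denom=12−3·8/29=324/29; d'=(-10−3·-94/29)/(324/29)=-2/81
back: M3=-2/81
back: M2=-94/29−8/29·-2/81=-262/81
back: M1=31/4−3/8·-262/81=242/27
M: M0=0, M1=242/27, M2=-262/81, M3=-2/81, M4=0
seg 0: a=3, c=M0/2=0, d=(M1−M0)/(6·1)=121/81, b=Δ0−h0·(2M0+M1)/6=-769/81
seg 1: a=-5, c=M1/2=121/27, d=(M2−M1)/(6·3)=-494/729, b=Δ1−h1·(2M1+M2)/6=-406/81
seg 2: a=2, c=M2/2=-131/81, d=(M3−M2)/(6·3)=130/729, b=Δ2−h2·(2M2+M3)/6=290/81
seg 3: a=3, c=M3/2=-1/81, d=(M4−M3)/(6·3)=1/729, b=Δ3−h3·(2M3+M4)/6=-106/81
t_q=13/4 → seg 1, τ=9/4; S=-5+-406/81·τ+121/27·τ²+-494/729·τ³=-377/288

  seg 0: a=3 b=-769/81 c=0 d=121/81
  seg 1: a=-5 b=-406/81 c=121/27 d=-494/729
  seg 2: a=2 b=290/81 c=-131/81 d=130/729
  seg 3: a=3 b=-106/81 c=-1/81 d=1/729
S(13/4) = -377/288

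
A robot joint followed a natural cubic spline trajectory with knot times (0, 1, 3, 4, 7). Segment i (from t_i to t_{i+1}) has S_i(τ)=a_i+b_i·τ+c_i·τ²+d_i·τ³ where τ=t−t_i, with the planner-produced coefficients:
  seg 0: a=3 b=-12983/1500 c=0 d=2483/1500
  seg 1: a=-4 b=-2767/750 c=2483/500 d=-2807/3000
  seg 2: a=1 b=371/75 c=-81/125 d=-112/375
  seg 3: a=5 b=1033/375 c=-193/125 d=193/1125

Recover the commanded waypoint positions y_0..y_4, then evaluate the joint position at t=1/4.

y_0=3 y_1=-4 y_2=1 y_3=5 y_4=4
S(1/4) = 5517/6400

y_0 = S_0(0) = a_0 = 3
y_1 = S_1(0) = a_1 = -4
y_2 = S_2(0) = a_2 = 1
y_3 = S_3(0) = a_3 = 5
y_4 = S_3(3) = 4
t_q=1/4 is in segment 0 (τ=1/4); S_0(τ)=5517/6400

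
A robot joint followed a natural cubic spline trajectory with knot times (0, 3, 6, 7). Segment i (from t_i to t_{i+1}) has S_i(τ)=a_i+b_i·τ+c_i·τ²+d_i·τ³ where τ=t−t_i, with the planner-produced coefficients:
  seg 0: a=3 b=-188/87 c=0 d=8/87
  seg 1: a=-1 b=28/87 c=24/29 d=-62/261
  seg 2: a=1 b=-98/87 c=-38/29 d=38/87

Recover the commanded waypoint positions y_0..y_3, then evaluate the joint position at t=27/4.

y_0 = S_0(0) = a_0 = 3
y_1 = S_1(0) = a_1 = -1
y_2 = S_2(0) = a_2 = 1
y_3 = S_2(1) = -1
t_q=27/4 is in segment 2 (τ=3/4); S_2(τ)=-369/928

y_0=3 y_1=-1 y_2=1 y_3=-1
S(27/4) = -369/928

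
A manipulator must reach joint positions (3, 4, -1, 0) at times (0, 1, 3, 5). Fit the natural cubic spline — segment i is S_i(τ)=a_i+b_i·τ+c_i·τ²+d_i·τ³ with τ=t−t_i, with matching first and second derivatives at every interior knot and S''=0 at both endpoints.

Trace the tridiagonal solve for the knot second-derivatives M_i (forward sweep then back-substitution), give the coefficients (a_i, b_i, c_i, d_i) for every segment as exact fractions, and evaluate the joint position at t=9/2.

  seg 0: a=3 b=39/22 c=0 d=-17/22
  seg 1: a=4 b=-6/11 c=-51/22 d=59/88
  seg 2: a=-1 b=-39/22 c=75/44 d=-25/88
S(9/2) = -551/704

Δ: Δ0=1, Δ1=-5/2, Δ2=1/2
row 1: diag=6, rhs=-21; c'=1/3, d'=-7/2
row 2: denom=8−2·1/3=22/3; d'=(18−2·-7/2)/(22/3)=75/22
back: M2=75/22
back: M1=-7/2−1/3·75/22=-51/11
M: M0=0, M1=-51/11, M2=75/22, M3=0
seg 0: a=3, c=M0/2=0, d=(M1−M0)/(6·1)=-17/22, b=Δ0−h0·(2M0+M1)/6=39/22
seg 1: a=4, c=M1/2=-51/22, d=(M2−M1)/(6·2)=59/88, b=Δ1−h1·(2M1+M2)/6=-6/11
seg 2: a=-1, c=M2/2=75/44, d=(M3−M2)/(6·2)=-25/88, b=Δ2−h2·(2M2+M3)/6=-39/22
t_q=9/2 → seg 2, τ=3/2; S=-1+-39/22·τ+75/44·τ²+-25/88·τ³=-551/704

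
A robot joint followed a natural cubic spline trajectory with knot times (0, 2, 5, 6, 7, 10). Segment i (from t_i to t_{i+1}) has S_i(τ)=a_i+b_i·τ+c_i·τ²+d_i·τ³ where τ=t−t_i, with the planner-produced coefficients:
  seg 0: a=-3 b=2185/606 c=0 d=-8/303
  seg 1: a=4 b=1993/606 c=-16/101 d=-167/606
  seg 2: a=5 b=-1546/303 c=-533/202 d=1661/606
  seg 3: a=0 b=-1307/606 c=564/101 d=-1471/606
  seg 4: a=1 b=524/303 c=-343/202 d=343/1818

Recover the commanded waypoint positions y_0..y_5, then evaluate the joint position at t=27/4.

y_0 = S_0(0) = a_0 = -3
y_1 = S_1(0) = a_1 = 4
y_2 = S_2(0) = a_2 = 5
y_3 = S_3(0) = a_3 = 0
y_4 = S_4(0) = a_4 = 1
y_5 = S_4(3) = -4
t_q=27/4 is in segment 3 (τ=3/4); S_3(τ)=6457/12928

y_0=-3 y_1=4 y_2=5 y_3=0 y_4=1 y_5=-4
S(27/4) = 6457/12928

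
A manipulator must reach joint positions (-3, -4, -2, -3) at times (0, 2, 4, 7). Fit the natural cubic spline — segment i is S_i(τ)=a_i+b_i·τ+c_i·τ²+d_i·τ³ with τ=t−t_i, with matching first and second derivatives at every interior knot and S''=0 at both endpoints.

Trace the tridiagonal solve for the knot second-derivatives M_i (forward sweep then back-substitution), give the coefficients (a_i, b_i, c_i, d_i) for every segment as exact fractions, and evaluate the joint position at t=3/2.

  seg 0: a=-3 b=-55/57 c=0 d=53/456
  seg 1: a=-4 b=49/114 c=53/76 d=-47/228
  seg 2: a=-2 b=85/114 c=-41/76 d=41/684
S(3/2) = -4931/1216

Δ: Δ0=-1/2, Δ1=1, Δ2=-1/3
row 1: diag=8, rhs=9; c'=1/4, d'=9/8
row 2: denom=10−2·1/4=19/2; d'=(-8−2·9/8)/(19/2)=-41/38
back: M2=-41/38
back: M1=9/8−1/4·-41/38=53/38
M: M0=0, M1=53/38, M2=-41/38, M3=0
seg 0: a=-3, c=M0/2=0, d=(M1−M0)/(6·2)=53/456, b=Δ0−h0·(2M0+M1)/6=-55/57
seg 1: a=-4, c=M1/2=53/76, d=(M2−M1)/(6·2)=-47/228, b=Δ1−h1·(2M1+M2)/6=49/114
seg 2: a=-2, c=M2/2=-41/76, d=(M3−M2)/(6·3)=41/684, b=Δ2−h2·(2M2+M3)/6=85/114
t_q=3/2 → seg 0, τ=3/2; S=-3+-55/57·τ+0·τ²+53/456·τ³=-4931/1216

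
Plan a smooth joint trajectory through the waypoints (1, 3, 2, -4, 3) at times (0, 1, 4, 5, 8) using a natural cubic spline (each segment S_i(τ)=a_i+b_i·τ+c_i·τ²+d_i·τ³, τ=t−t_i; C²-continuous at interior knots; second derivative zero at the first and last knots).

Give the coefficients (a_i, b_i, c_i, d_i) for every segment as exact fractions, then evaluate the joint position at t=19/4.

  seg 0: a=1 b=425/216 c=0 d=7/216
  seg 1: a=3 b=223/108 c=7/72 d=-581/1944
  seg 2: a=2 b=-1171/216 c=-70/27 d=145/72
  seg 3: a=-4 b=-493/108 c=745/216 d=-745/1944
S(19/4) = -12325/4608

Δ: Δ0=2, Δ1=-1/3, Δ2=-6, Δ3=7/3
row 1: diag=8, rhs=-14; c'=3/8, d'=-7/4
row 2: denom=8−3·3/8=55/8; d'=(-34−3·-7/4)/(55/8)=-46/11
row 3: denom=8−1·8/55=432/55; d'=(50−1·-46/11)/(432/55)=745/108
back: M3=745/108
back: M2=-46/11−8/55·745/108=-140/27
back: M1=-7/4−3/8·-140/27=7/36
M: M0=0, M1=7/36, M2=-140/27, M3=745/108, M4=0
seg 0: a=1, c=M0/2=0, d=(M1−M0)/(6·1)=7/216, b=Δ0−h0·(2M0+M1)/6=425/216
seg 1: a=3, c=M1/2=7/72, d=(M2−M1)/(6·3)=-581/1944, b=Δ1−h1·(2M1+M2)/6=223/108
seg 2: a=2, c=M2/2=-70/27, d=(M3−M2)/(6·1)=145/72, b=Δ2−h2·(2M2+M3)/6=-1171/216
seg 3: a=-4, c=M3/2=745/216, d=(M4−M3)/(6·3)=-745/1944, b=Δ3−h3·(2M3+M4)/6=-493/108
t_q=19/4 → seg 2, τ=3/4; S=2+-1171/216·τ+-70/27·τ²+145/72·τ³=-12325/4608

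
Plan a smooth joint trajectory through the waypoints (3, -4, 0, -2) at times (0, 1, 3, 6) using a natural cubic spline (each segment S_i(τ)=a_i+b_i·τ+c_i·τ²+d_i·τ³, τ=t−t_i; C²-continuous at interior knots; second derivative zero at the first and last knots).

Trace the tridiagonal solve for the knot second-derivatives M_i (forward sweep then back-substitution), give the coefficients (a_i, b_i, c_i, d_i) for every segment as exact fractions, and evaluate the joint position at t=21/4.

Δ: Δ0=-7, Δ1=2, Δ2=-2/3
row 1: diag=6, rhs=54; c'=1/3, d'=9
row 2: denom=10−2·1/3=28/3; d'=(-16−2·9)/(28/3)=-51/14
back: M2=-51/14
back: M1=9−1/3·-51/14=143/14
M: M0=0, M1=143/14, M2=-51/14, M3=0
seg 0: a=3, c=M0/2=0, d=(M1−M0)/(6·1)=143/84, b=Δ0−h0·(2M0+M1)/6=-731/84
seg 1: a=-4, c=M1/2=143/28, d=(M2−M1)/(6·2)=-97/84, b=Δ1−h1·(2M1+M2)/6=-151/42
seg 2: a=0, c=M2/2=-51/28, d=(M3−M2)/(6·3)=17/84, b=Δ2−h2·(2M2+M3)/6=125/42
t_q=21/4 → seg 2, τ=9/4; S=0+125/42·τ+-51/28·τ²+17/84·τ³=-393/1792

  seg 0: a=3 b=-731/84 c=0 d=143/84
  seg 1: a=-4 b=-151/42 c=143/28 d=-97/84
  seg 2: a=0 b=125/42 c=-51/28 d=17/84
S(21/4) = -393/1792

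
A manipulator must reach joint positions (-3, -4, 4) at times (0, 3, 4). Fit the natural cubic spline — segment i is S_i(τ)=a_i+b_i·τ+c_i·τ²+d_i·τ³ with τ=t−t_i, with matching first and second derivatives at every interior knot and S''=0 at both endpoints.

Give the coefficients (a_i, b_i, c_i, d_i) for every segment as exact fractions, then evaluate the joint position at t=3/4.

Δ: Δ0=-1/3, Δ1=8
row 1: diag=8, rhs=50; c'=1/8, d'=25/4
back: M1=25/4
M: M0=0, M1=25/4, M2=0
seg 0: a=-3, c=M0/2=0, d=(M1−M0)/(6·3)=25/72, b=Δ0−h0·(2M0+M1)/6=-83/24
seg 1: a=-4, c=M1/2=25/8, d=(M2−M1)/(6·1)=-25/24, b=Δ1−h1·(2M1+M2)/6=71/12
t_q=3/4 → seg 0, τ=3/4; S=-3+-83/24·τ+0·τ²+25/72·τ³=-2789/512

  seg 0: a=-3 b=-83/24 c=0 d=25/72
  seg 1: a=-4 b=71/12 c=25/8 d=-25/24
S(3/4) = -2789/512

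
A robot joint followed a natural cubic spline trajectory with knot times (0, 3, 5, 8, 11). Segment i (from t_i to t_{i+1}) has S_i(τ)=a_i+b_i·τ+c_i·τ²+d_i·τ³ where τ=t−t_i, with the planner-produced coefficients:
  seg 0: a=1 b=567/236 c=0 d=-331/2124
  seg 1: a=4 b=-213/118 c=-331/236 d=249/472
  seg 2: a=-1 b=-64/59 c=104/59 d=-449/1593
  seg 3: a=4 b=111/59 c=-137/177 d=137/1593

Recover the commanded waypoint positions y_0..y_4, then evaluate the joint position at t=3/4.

y_0=1 y_1=4 y_2=-1 y_3=4 y_4=5
S(3/4) = 41327/15104

y_0 = S_0(0) = a_0 = 1
y_1 = S_1(0) = a_1 = 4
y_2 = S_2(0) = a_2 = -1
y_3 = S_3(0) = a_3 = 4
y_4 = S_3(3) = 5
t_q=3/4 is in segment 0 (τ=3/4); S_0(τ)=41327/15104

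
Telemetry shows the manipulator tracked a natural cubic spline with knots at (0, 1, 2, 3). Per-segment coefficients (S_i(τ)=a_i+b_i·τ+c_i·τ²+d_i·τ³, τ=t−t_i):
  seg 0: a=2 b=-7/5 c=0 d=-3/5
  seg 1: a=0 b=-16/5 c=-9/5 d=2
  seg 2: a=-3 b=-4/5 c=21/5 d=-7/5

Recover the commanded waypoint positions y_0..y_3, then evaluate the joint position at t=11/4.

y_0=2 y_1=0 y_2=-3 y_3=-1
S(11/4) = -117/64

y_0 = S_0(0) = a_0 = 2
y_1 = S_1(0) = a_1 = 0
y_2 = S_2(0) = a_2 = -3
y_3 = S_2(1) = -1
t_q=11/4 is in segment 2 (τ=3/4); S_2(τ)=-117/64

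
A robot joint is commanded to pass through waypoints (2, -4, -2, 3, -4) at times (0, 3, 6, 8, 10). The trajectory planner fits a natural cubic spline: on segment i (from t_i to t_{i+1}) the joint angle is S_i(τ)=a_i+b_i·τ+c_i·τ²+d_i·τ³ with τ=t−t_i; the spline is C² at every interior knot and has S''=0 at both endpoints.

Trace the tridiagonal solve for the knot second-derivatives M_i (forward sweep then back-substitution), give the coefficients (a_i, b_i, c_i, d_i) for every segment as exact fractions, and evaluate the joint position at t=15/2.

Δ: Δ0=-2, Δ1=2/3, Δ2=5/2, Δ3=-7/2
row 1: diag=12, rhs=16; c'=1/4, d'=4/3
row 2: denom=10−3·1/4=37/4; d'=(11−3·4/3)/(37/4)=28/37
row 3: denom=8−2·8/37=280/37; d'=(-36−2·28/37)/(280/37)=-347/70
back: M3=-347/70
back: M2=28/37−8/37·-347/70=64/35
back: M1=4/3−1/4·64/35=92/105
M: M0=0, M1=92/105, M2=64/35, M3=-347/70, M4=0
seg 0: a=2, c=M0/2=0, d=(M1−M0)/(6·3)=46/945, b=Δ0−h0·(2M0+M1)/6=-256/105
seg 1: a=-4, c=M1/2=46/105, d=(M2−M1)/(6·3)=10/189, b=Δ1−h1·(2M1+M2)/6=-118/105
seg 2: a=-2, c=M2/2=32/35, d=(M3−M2)/(6·2)=-95/168, b=Δ2−h2·(2M2+M3)/6=44/15
seg 3: a=3, c=M3/2=-347/140, d=(M4−M3)/(6·2)=347/840, b=Δ3−h3·(2M3+M4)/6=-41/210
t_q=15/2 → seg 2, τ=3/2; S=-2+44/15·τ+32/35·τ²+-95/168·τ³=5709/2240

  seg 0: a=2 b=-256/105 c=0 d=46/945
  seg 1: a=-4 b=-118/105 c=46/105 d=10/189
  seg 2: a=-2 b=44/15 c=32/35 d=-95/168
  seg 3: a=3 b=-41/210 c=-347/140 d=347/840
S(15/2) = 5709/2240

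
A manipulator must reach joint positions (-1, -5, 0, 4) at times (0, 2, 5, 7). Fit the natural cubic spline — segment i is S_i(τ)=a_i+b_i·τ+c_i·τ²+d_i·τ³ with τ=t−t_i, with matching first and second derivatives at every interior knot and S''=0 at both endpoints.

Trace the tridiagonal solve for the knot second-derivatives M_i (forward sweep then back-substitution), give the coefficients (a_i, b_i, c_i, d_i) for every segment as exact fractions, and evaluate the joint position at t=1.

  seg 0: a=-1 b=-760/273 c=0 d=107/546
  seg 1: a=-5 b=-118/273 c=107/91 d=-10/63
  seg 2: a=0 b=638/273 c=-23/91 d=23/546
S(1) = -653/182

Δ: Δ0=-2, Δ1=5/3, Δ2=2
row 1: diag=10, rhs=22; c'=3/10, d'=11/5
row 2: denom=10−3·3/10=91/10; d'=(2−3·11/5)/(91/10)=-46/91
back: M2=-46/91
back: M1=11/5−3/10·-46/91=214/91
M: M0=0, M1=214/91, M2=-46/91, M3=0
seg 0: a=-1, c=M0/2=0, d=(M1−M0)/(6·2)=107/546, b=Δ0−h0·(2M0+M1)/6=-760/273
seg 1: a=-5, c=M1/2=107/91, d=(M2−M1)/(6·3)=-10/63, b=Δ1−h1·(2M1+M2)/6=-118/273
seg 2: a=0, c=M2/2=-23/91, d=(M3−M2)/(6·2)=23/546, b=Δ2−h2·(2M2+M3)/6=638/273
t_q=1 → seg 0, τ=1; S=-1+-760/273·τ+0·τ²+107/546·τ³=-653/182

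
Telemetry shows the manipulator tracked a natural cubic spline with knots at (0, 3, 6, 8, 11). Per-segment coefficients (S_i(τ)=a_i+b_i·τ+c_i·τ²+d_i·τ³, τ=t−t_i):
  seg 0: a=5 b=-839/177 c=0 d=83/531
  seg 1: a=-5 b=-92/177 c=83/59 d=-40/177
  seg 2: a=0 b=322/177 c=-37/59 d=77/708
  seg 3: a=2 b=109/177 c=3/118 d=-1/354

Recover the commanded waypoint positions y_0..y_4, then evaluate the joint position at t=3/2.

y_0 = S_0(0) = a_0 = 5
y_1 = S_1(0) = a_1 = -5
y_2 = S_2(0) = a_2 = 0
y_3 = S_3(0) = a_3 = 2
y_4 = S_3(3) = 4
t_q=3/2 is in segment 0 (τ=3/2); S_0(τ)=-747/472

y_0=5 y_1=-5 y_2=0 y_3=2 y_4=4
S(3/2) = -747/472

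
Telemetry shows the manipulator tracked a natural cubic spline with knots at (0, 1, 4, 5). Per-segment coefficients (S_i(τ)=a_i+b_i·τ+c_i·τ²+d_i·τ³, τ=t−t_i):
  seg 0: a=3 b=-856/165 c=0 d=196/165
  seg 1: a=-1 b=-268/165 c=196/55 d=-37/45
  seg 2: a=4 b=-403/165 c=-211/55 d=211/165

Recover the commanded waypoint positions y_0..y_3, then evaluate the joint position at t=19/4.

y_0 = S_0(0) = a_0 = 3
y_1 = S_1(0) = a_1 = -1
y_2 = S_2(0) = a_2 = 4
y_3 = S_2(1) = -1
t_q=19/4 is in segment 2 (τ=3/4); S_2(τ)=387/704

y_0=3 y_1=-1 y_2=4 y_3=-1
S(19/4) = 387/704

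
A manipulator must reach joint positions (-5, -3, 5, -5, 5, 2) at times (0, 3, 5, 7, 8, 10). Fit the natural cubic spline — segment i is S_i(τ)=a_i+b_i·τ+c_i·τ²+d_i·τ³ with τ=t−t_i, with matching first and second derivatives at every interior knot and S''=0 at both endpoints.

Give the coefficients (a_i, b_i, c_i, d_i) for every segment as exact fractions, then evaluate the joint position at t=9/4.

Δ: Δ0=2/3, Δ1=4, Δ2=-5, Δ3=10, Δ4=-3/2
row 1: diag=10, rhs=20; c'=1/5, d'=2
row 2: denom=8−2·1/5=38/5; d'=(-54−2·2)/(38/5)=-145/19
row 3: denom=6−2·5/19=104/19; d'=(90−2·-145/19)/(104/19)=250/13
row 4: denom=6−1·19/104=605/104; d'=(-69−1·250/13)/(605/104)=-9176/605
back: M4=-9176/605
back: M3=250/13−19/104·-9176/605=13311/605
back: M2=-145/19−5/19·13311/605=-1624/121
back: M1=2−1/5·-1624/121=2834/605
M: M0=0, M1=2834/605, M2=-1624/121, M3=13311/605, M4=-9176/605, M5=0
seg 0: a=-5, c=M0/2=0, d=(M1−M0)/(6·3)=1417/5445, b=Δ0−h0·(2M0+M1)/6=-3041/1815
seg 1: a=-3, c=M1/2=1417/605, d=(M2−M1)/(6·2)=-5477/3630, b=Δ1−h1·(2M1+M2)/6=9712/1815
seg 2: a=5, c=M2/2=-812/121, d=(M3−M2)/(6·2)=21431/7260, b=Δ2−h2·(2M2+M3)/6=-6146/1815
seg 3: a=-5, c=M3/2=13311/1210, d=(M4−M3)/(6·1)=-22487/3630, b=Δ3−h3·(2M3+M4)/6=857/165
seg 4: a=5, c=M4/2=-4588/605, d=(M5−M4)/(6·2)=2294/1815, b=Δ4−h4·(2M4+M5)/6=31259/3630
t_q=9/4 → seg 0, τ=9/4; S=-5+-3041/1815·τ+0·τ²+1417/5445·τ³=-224791/38720

  seg 0: a=-5 b=-3041/1815 c=0 d=1417/5445
  seg 1: a=-3 b=9712/1815 c=1417/605 d=-5477/3630
  seg 2: a=5 b=-6146/1815 c=-812/121 d=21431/7260
  seg 3: a=-5 b=857/165 c=13311/1210 d=-22487/3630
  seg 4: a=5 b=31259/3630 c=-4588/605 d=2294/1815
S(9/4) = -224791/38720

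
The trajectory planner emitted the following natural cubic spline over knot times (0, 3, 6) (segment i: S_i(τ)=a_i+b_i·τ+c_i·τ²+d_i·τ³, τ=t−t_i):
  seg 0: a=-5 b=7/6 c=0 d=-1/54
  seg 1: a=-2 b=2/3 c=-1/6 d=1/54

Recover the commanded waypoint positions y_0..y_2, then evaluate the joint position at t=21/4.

y_0 = S_0(0) = a_0 = -5
y_1 = S_1(0) = a_1 = -2
y_2 = S_1(3) = -1
t_q=21/4 is in segment 1 (τ=9/4); S_1(τ)=-145/128

y_0=-5 y_1=-2 y_2=-1
S(21/4) = -145/128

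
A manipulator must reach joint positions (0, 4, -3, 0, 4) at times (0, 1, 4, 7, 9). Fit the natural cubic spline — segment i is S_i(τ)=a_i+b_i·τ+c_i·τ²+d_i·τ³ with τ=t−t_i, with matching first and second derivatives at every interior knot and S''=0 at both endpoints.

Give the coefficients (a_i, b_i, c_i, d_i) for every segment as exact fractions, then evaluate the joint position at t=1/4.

  seg 0: a=0 b=1993/399 c=0 d=-397/399
  seg 1: a=4 b=802/399 c=-397/133 d=1840/3591
  seg 2: a=-3 b=-824/399 c=649/399 d=-724/3591
  seg 3: a=0 b=898/399 c=-25/133 d=25/798
S(1/4) = 10497/8512

Δ: Δ0=4, Δ1=-7/3, Δ2=1, Δ3=2
row 1: diag=8, rhs=-38; c'=3/8, d'=-19/4
row 2: denom=12−3·3/8=87/8; d'=(20−3·-19/4)/(87/8)=274/87
row 3: denom=10−3·8/29=266/29; d'=(6−3·274/87)/(266/29)=-50/133
back: M3=-50/133
back: M2=274/87−8/29·-50/133=1298/399
back: M1=-19/4−3/8·1298/399=-794/133
M: M0=0, M1=-794/133, M2=1298/399, M3=-50/133, M4=0
seg 0: a=0, c=M0/2=0, d=(M1−M0)/(6·1)=-397/399, b=Δ0−h0·(2M0+M1)/6=1993/399
seg 1: a=4, c=M1/2=-397/133, d=(M2−M1)/(6·3)=1840/3591, b=Δ1−h1·(2M1+M2)/6=802/399
seg 2: a=-3, c=M2/2=649/399, d=(M3−M2)/(6·3)=-724/3591, b=Δ2−h2·(2M2+M3)/6=-824/399
seg 3: a=0, c=M3/2=-25/133, d=(M4−M3)/(6·2)=25/798, b=Δ3−h3·(2M3+M4)/6=898/399
t_q=1/4 → seg 0, τ=1/4; S=0+1993/399·τ+0·τ²+-397/399·τ³=10497/8512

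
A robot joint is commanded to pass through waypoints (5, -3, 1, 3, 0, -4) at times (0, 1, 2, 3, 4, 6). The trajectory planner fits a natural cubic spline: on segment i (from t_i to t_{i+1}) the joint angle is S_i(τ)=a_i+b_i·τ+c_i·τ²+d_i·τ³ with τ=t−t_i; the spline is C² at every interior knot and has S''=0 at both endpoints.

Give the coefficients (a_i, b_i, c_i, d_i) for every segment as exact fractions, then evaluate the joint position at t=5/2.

  seg 0: a=5 b=-1205/107 c=0 d=349/107
  seg 1: a=-3 b=-158/107 c=1047/107 d=-461/107
  seg 2: a=1 b=553/107 c=-336/107 d=-3/107
  seg 3: a=3 b=-128/107 c=-345/107 d=152/107
  seg 4: a=0 b=-362/107 c=111/107 d=-37/214
S(5/2) = 2393/856

Δ: Δ0=-8, Δ1=4, Δ2=2, Δ3=-3, Δ4=-2
row 1: diag=4, rhs=72; c'=1/4, d'=18
row 2: denom=4−1·1/4=15/4; d'=(-12−1·18)/(15/4)=-8
row 3: denom=4−1·4/15=56/15; d'=(-30−1·-8)/(56/15)=-165/28
row 4: denom=6−1·15/56=321/56; d'=(6−1·-165/28)/(321/56)=222/107
back: M4=222/107
back: M3=-165/28−15/56·222/107=-690/107
back: M2=-8−4/15·-690/107=-672/107
back: M1=18−1/4·-672/107=2094/107
M: M0=0, M1=2094/107, M2=-672/107, M3=-690/107, M4=222/107, M5=0
seg 0: a=5, c=M0/2=0, d=(M1−M0)/(6·1)=349/107, b=Δ0−h0·(2M0+M1)/6=-1205/107
seg 1: a=-3, c=M1/2=1047/107, d=(M2−M1)/(6·1)=-461/107, b=Δ1−h1·(2M1+M2)/6=-158/107
seg 2: a=1, c=M2/2=-336/107, d=(M3−M2)/(6·1)=-3/107, b=Δ2−h2·(2M2+M3)/6=553/107
seg 3: a=3, c=M3/2=-345/107, d=(M4−M3)/(6·1)=152/107, b=Δ3−h3·(2M3+M4)/6=-128/107
seg 4: a=0, c=M4/2=111/107, d=(M5−M4)/(6·2)=-37/214, b=Δ4−h4·(2M4+M5)/6=-362/107
t_q=5/2 → seg 2, τ=1/2; S=1+553/107·τ+-336/107·τ²+-3/107·τ³=2393/856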